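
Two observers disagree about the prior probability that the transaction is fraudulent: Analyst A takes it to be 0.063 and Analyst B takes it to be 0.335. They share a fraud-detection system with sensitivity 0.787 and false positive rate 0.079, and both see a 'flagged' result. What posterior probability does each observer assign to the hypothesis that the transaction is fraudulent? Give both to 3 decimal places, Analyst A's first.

P('+'|H) = 0.787, P('+'|¬H) = 0.079.
Analyst A: numerator 0.787·0.063 = 0.049581; evidence = 0.049581+0.079·0.937 = 0.12360; posterior = 0.401.
Analyst B: numerator 0.787·0.335 = 0.26365; evidence = 0.26365+0.079·0.665 = 0.31618; posterior = 0.834.

Analyst A: 0.401; Analyst B: 0.834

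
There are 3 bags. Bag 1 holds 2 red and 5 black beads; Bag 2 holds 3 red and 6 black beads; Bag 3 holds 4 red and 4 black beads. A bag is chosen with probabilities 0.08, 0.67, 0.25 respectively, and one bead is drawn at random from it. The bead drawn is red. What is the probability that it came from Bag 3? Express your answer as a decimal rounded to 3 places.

Posterior probability ≈ 0.337

P(red|Bag 1) = 0.2857; P(red|Bag 2) = 0.3333; P(red|Bag 3) = 0.5.
Prior × likelihood for each source: 0.08·0.2857=0.02286, 0.67·0.3333=0.2233, 0.25·0.5=0.1250. Summing gives P(red) = 0.37119.
P(Bag 3 | red) = 0.1250 / 0.37119 = 0.337.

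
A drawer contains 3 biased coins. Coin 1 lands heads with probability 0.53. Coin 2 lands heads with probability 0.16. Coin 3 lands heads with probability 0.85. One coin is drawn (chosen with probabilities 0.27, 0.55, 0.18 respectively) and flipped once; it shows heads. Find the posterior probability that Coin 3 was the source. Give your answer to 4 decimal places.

P(heads|C1) = 0.53; P(heads|C2) = 0.16; P(heads|C3) = 0.85.
Prior × likelihood for each source: 0.27·0.53=0.1431, 0.55·0.16=0.08800, 0.18·0.85=0.1530. Summing gives P(heads) = 0.38410.
P(Coin 3 | heads) = 0.1530 / 0.38410 = 0.3983.

Posterior probability ≈ 0.3983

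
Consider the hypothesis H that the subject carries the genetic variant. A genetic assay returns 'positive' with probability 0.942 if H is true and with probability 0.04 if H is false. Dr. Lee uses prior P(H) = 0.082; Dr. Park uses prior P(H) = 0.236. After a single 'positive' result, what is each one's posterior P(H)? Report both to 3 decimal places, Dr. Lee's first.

Dr. Lee: 0.678; Dr. Park: 0.879

The likelihood ratio for a 'positive' result is 0.942/0.04 = 23.550.
Dr. Lee: prior odds 0.082/0.918 = 0.089325; posterior odds 2.1036; posterior probability 0.678.
Dr. Park: prior odds 0.236/0.764 = 0.30890; posterior odds 7.2746; posterior probability 0.879.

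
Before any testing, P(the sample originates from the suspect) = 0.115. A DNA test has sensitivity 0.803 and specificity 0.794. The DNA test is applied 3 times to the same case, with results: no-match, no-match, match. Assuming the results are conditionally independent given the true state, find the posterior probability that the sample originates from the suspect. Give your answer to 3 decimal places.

With H the event that the sample originates from the suspect, the joint likelihood of the observed sequence is P(data|H) = 0.197·0.197·0.803 = 0.031164 and P(data|¬H) = 0.794·0.794·0.206 = 0.12987.
Bayes: P(H|data) = 0.115·0.031164 / (0.115·0.031164 + 0.885·0.12987) = 0.0035838/0.11852 = 0.0302.

Posterior P(H) ≈ 0.030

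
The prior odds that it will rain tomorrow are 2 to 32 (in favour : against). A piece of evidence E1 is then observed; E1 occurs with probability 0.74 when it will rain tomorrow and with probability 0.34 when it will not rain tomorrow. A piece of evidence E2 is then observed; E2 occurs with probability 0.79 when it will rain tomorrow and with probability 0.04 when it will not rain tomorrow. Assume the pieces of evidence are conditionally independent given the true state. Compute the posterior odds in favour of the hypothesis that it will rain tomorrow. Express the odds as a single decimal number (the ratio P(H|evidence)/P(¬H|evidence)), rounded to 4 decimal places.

Posterior odds ≈ 2.6866

Prior odds = 2/32 = 0.062500. In log-odds, ln(0.062500) = -2.7726.
Add log likelihood ratios: ln(2.1765) + ln(19.750) = 3.7609.
Posterior log-odds = 0.98827, so posterior odds = exp(0.98827) = 2.6866.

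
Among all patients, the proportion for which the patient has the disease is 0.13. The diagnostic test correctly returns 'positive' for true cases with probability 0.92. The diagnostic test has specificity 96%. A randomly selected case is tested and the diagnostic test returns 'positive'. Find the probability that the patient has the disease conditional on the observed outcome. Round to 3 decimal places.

P(H | E) ≈ 0.775

Let H be the event that the patient has the disease. P(H) = 0.13, so P(¬H) = 0.87. With E the 'positive' result, P(E|H) = 0.92 and P(E|¬H) = 0.04.
P(E) = 0.92·0.13 + 0.04·0.87 = 0.11960 + 0.034800 = 0.15440.
By Bayes' theorem, P(H|E) = 0.11960 / 0.15440 = 0.775.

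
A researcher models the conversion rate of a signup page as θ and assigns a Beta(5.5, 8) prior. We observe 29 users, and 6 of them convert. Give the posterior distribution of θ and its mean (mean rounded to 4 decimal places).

The binomial likelihood is conjugate to the Beta prior: with 6 successes and 23 failures, the posterior is Beta(5.5+6, 8+23) = Beta(11.5, 31).
Posterior mean = α/(α+β) = 11.5/42.5 = 0.2706.

Posterior: Beta(11.5, 31); mean ≈ 0.2706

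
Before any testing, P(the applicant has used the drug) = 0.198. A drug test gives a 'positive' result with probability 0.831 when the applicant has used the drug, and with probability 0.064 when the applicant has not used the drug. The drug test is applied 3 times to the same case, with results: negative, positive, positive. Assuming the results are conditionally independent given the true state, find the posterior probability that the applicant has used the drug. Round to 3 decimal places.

Posterior P(H) ≈ 0.883

Let H be the event that the applicant has used the drug; start with P(H) = 0.198. P('positive'|H) = 0.831, P('positive'|¬H) = 0.064.
Update on result 1 ('negative'): P(H) ← 0.169·0.1980 / (0.169·0.1980 + 0.936·0.8020) = 0.033462/0.78413 = 0.0427.
Update on result 2 ('positive'): P(H) ← 0.831·0.0427 / (0.831·0.0427 + 0.064·0.9573) = 0.035462/0.096731 = 0.3666.
Update on result 3 ('positive'): P(H) ← 0.831·0.3666 / (0.831·0.3666 + 0.064·0.6334) = 0.30465/0.34519 = 0.8826.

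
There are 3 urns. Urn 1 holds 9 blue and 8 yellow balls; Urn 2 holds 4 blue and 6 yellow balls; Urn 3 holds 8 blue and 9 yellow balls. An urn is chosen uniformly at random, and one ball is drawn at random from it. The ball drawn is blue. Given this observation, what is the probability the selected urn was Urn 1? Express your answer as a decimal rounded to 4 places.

P(blue|Urn 1) = 0.5294; P(blue|Urn 2) = 0.4; P(blue|Urn 3) = 0.4706.
Prior × likelihood for each source: 0.333333·0.5294=0.1765, 0.333333·0.4=0.1333, 0.333333·0.4706=0.1569. Summing gives P(blue) = 0.46667.
P(Urn 1 | blue) = 0.1765 / 0.46667 = 0.3782.

Posterior probability ≈ 0.3782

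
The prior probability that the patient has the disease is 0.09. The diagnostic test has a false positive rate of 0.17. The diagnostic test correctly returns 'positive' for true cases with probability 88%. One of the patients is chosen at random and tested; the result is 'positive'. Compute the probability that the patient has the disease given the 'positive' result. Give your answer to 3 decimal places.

P(H | E) ≈ 0.339

Let H be the event that the patient has the disease. P(H) = 0.09, so P(¬H) = 0.91. With E the 'positive' result, P(E|H) = 0.88 and P(E|¬H) = 0.17.
P(E) = 0.88·0.09 + 0.17·0.91 = 0.079200 + 0.15470 = 0.23390.
By Bayes' theorem, P(H|E) = 0.079200 / 0.23390 = 0.339.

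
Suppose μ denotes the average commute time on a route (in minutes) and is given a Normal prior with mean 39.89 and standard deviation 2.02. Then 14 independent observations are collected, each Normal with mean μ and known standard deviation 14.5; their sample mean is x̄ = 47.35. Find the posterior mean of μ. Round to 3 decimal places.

With known σ, the Normal prior is conjugate. Weight on the data is w = (n/σ²)/(n/σ² + 1/τ₀²) = 0.0665874/(0.0665874+0.245074) = 0.21365.
Posterior mean = w·x̄ + (1−w)·μ₀ = 0.21365·47.35 + 0.78635·39.89 = 41.484.

Posterior mean ≈ 41.484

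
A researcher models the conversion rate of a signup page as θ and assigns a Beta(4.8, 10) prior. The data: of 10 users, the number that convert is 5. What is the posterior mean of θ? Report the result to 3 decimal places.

Posterior mean ≈ 0.395

The binomial likelihood is conjugate to the Beta prior: with 5 successes and 5 failures, the posterior is Beta(4.8+5, 10+5) = Beta(9.8, 15).
Posterior mean = α/(α+β) = 9.8/24.8 = 0.395.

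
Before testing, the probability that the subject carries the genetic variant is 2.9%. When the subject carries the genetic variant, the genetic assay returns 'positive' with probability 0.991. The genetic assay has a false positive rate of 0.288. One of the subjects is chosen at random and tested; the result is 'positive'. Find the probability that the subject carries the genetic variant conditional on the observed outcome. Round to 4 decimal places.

Write H for 'the subject carries the genetic variant'. Prior odds H:¬H = 0.029/0.971 = 0.029866. For the 'positive' outcome, the likelihood ratio is 0.991/0.288 = 3.4410.
Posterior odds = 0.029866 × 3.4410 = 0.10277, so P(H|E) = 0.10277/(1+0.10277) = 0.0932.

P(H | E) ≈ 0.0932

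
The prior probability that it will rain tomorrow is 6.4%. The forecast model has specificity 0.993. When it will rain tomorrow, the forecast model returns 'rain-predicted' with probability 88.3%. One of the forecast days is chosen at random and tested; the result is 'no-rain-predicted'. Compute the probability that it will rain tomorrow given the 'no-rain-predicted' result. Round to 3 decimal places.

Write H for 'it will rain tomorrow'. Prior odds H:¬H = 0.064/0.936 = 0.068376. For the 'no-rain-predicted' outcome, the likelihood ratio is 0.117/0.993 = 0.11782.
Posterior odds = 0.068376 × 0.11782 = 0.0080564, so P(H|E) = 0.0080564/(1+0.0080564) = 0.008.

P(H | E) ≈ 0.008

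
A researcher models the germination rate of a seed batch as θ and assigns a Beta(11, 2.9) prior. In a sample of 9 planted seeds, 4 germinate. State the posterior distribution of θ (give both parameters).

The binomial likelihood is conjugate to the Beta prior: with 4 successes and 5 failures, the posterior is Beta(11+4, 2.9+5) = Beta(15, 7.9).

Posterior: Beta(15, 7.9)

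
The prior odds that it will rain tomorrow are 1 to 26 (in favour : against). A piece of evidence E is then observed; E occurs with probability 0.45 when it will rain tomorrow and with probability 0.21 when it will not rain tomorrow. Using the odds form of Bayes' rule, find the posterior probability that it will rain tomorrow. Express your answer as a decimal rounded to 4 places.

Prior odds = 1/26 = 0.038462. In log-odds, ln(0.038462) = -3.2581.
Add log likelihood ratio: ln(2.1429) = 0.76214.
Posterior log-odds = -2.4960, so posterior odds = exp(-2.4960) = 0.082418. Converting, P(H|E) = 0.082418/1.0824 = 0.0761.

Posterior probability ≈ 0.0761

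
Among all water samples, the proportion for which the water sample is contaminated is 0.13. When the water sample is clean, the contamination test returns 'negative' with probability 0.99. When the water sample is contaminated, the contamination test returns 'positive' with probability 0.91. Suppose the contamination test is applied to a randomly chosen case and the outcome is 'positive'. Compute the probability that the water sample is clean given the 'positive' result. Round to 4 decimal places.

P(¬H | E) ≈ 0.0685

Write H for 'the water sample is contaminated'. Prior odds H:¬H = 0.13/0.87 = 0.14943. For the 'positive' outcome, the likelihood ratio is 0.91/0.01 = 91.000.
Posterior odds = 0.14943 × 91.000 = 13.598, so P(H|E) = 13.598/(1+13.598) = 0.9315. Then P(¬H|E) = 1 − 0.9315 = 0.0685.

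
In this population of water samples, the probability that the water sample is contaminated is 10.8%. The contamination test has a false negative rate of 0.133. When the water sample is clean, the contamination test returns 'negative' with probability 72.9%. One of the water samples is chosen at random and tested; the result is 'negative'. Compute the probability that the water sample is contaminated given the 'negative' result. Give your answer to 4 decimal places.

P(H | E) ≈ 0.0216

Let H be the event that the water sample is contaminated. P(H) = 0.108, so P(¬H) = 0.892. With E the 'negative' result, P(E|H) = 0.133 and P(E|¬H) = 0.729.
P(E) = 0.133·0.108 + 0.729·0.892 = 0.014364 + 0.65027 = 0.66463.
By Bayes' theorem, P(H|E) = 0.014364 / 0.66463 = 0.0216.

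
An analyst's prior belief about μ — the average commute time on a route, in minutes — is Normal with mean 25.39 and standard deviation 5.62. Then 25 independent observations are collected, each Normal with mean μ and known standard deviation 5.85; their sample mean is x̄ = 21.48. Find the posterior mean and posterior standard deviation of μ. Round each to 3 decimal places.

Prior precision 1/τ₀² = 1/5.62² = 0.0316612; data precision n/σ² = 25/5.85² = 0.730514.
Posterior precision = 0.0316612 + 0.730514 = 0.762175, giving posterior SD = 1/√0.762175 = 1.145.
Posterior mean = (0.0316612·25.39 + 0.730514·21.48) / 0.762175 = 21.642.

Posterior mean ≈ 21.642; posterior SD ≈ 1.145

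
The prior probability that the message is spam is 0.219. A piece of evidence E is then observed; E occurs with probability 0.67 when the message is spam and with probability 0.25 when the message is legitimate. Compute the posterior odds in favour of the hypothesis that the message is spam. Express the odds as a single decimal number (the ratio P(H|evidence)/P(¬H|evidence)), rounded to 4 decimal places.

Prior odds = 0.219/(1−0.219) = 0.28041.
Likelihood ratio for E = 0.67/0.25 = 2.6800.
Posterior odds = prior odds × LR = 0.75150.

Posterior odds ≈ 0.7515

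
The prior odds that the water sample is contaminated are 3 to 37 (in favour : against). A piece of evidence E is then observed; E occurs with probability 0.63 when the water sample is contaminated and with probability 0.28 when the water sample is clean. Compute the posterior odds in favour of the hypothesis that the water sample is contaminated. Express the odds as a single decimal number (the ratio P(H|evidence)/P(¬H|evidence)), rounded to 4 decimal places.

Posterior odds ≈ 0.1824

Prior odds = 3/37 = 0.081081.
Likelihood ratio for E = 0.63/0.28 = 2.2500.
Posterior odds = prior odds × LR = 0.18243.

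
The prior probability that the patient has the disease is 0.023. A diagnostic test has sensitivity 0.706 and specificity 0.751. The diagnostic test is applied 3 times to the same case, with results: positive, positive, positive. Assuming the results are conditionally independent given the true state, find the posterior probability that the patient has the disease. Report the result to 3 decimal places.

Posterior P(H) ≈ 0.349

With H the event that the patient has the disease, the joint likelihood of the observed sequence is P(data|H) = 0.706·0.706·0.706 = 0.35190 and P(data|¬H) = 0.249·0.249·0.249 = 0.015438.
Bayes: P(H|data) = 0.023·0.35190 / (0.023·0.35190 + 0.977·0.015438) = 0.0080936/0.023177 = 0.3492.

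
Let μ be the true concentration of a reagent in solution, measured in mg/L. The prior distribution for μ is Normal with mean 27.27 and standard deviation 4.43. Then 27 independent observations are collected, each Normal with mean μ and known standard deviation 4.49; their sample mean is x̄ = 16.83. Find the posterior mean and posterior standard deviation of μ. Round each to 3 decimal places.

Posterior mean ≈ 17.213; posterior SD ≈ 0.848

With known σ, the Normal prior is conjugate. Weight on the data is w = (n/σ²)/(n/σ² + 1/τ₀²) = 1.33928/(1.33928+0.0509557) = 0.96335.
Posterior mean = w·x̄ + (1−w)·μ₀ = 0.96335·16.83 + 0.036653·27.27 = 17.213. Posterior variance = 1/(1.33928+0.0509557) = 0.719303, so SD = 0.848.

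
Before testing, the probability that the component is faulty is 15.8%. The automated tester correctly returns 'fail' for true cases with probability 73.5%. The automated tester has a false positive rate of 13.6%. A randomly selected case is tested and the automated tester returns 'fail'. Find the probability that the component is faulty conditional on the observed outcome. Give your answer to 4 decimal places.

Let H be the event that the component is faulty. P(H) = 0.158, so P(¬H) = 0.842. With E the 'fail' result, P(E|H) = 0.735 and P(E|¬H) = 0.136.
P(E) = 0.735·0.158 + 0.136·0.842 = 0.11613 + 0.11451 = 0.23064.
By Bayes' theorem, P(H|E) = 0.11613 / 0.23064 = 0.5035.

P(H | E) ≈ 0.5035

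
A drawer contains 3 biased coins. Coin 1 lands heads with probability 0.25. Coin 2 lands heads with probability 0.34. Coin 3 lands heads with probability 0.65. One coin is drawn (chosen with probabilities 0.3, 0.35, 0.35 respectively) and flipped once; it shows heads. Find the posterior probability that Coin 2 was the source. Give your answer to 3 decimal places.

Posterior probability ≈ 0.282

Tabulate prior·likelihood by source: [1] prior 0.3, lik 0.25, product 0.07500; [2] prior 0.35, lik 0.34, product 0.1190; [3] prior 0.35, lik 0.65, product 0.2275.
Normalizing constant = 0.42150; the posterior for Coin 2 is its product over the sum, 0.1190/0.42150 = 0.282.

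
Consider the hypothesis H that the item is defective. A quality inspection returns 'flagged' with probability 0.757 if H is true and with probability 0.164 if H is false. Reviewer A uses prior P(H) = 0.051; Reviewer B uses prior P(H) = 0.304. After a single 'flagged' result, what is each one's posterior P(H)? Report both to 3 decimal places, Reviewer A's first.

Reviewer A: 0.199; Reviewer B: 0.668

The likelihood ratio for a 'flagged' result is 0.757/0.164 = 4.6159.
Reviewer A: prior odds 0.051/0.949 = 0.053741; posterior odds 0.24806; posterior probability 0.199.
Reviewer B: prior odds 0.304/0.696 = 0.43678; posterior odds 2.0161; posterior probability 0.668.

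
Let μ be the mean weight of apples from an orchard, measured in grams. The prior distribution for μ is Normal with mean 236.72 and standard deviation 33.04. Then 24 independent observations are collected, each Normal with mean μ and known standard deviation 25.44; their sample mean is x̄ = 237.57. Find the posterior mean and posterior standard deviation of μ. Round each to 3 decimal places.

Posterior mean ≈ 237.550; posterior SD ≈ 5.130

With known σ, the Normal prior is conjugate. Weight on the data is w = (n/σ²)/(n/σ² + 1/τ₀²) = 0.0370832/(0.0370832+0.00091605) = 0.97589.
Posterior mean = w·x̄ + (1−w)·μ₀ = 0.97589·237.57 + 0.024107·236.72 = 237.550. Posterior variance = 1/(0.0370832+0.00091605) = 26.3163, so SD = 5.130.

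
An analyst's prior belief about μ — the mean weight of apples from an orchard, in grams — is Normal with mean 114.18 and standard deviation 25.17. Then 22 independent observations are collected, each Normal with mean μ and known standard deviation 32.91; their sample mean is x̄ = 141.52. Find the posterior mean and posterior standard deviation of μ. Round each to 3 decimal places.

Posterior mean ≈ 139.549; posterior SD ≈ 6.759

Prior precision 1/τ₀² = 1/25.17² = 0.00157846; data precision n/σ² = 22/32.91² = 0.0203127.
Posterior precision = 0.00157846 + 0.0203127 = 0.0218911, giving posterior SD = 1/√0.0218911 = 6.759.
Posterior mean = (0.00157846·114.18 + 0.0203127·141.52) / 0.0218911 = 139.549.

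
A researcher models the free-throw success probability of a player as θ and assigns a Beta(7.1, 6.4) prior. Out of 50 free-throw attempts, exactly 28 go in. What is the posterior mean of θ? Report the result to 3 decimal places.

The binomial likelihood is conjugate to the Beta prior: with 28 successes and 22 failures, the posterior is Beta(7.1+28, 6.4+22) = Beta(35.1, 28.4).
E[θ | data] = 35.1/(35.1+28.4) = 0.553.

Posterior mean ≈ 0.553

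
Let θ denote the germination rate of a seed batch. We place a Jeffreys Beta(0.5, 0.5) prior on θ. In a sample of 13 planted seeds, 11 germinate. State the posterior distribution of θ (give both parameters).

Posterior: Beta(11.5, 2.5)

The binomial likelihood is conjugate to the Beta prior: with 11 successes and 2 failures, the posterior is Beta(0.5+11, 0.5+2) = Beta(11.5, 2.5).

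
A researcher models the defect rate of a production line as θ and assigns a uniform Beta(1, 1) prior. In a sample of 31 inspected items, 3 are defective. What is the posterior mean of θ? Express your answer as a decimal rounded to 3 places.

Posterior mean ≈ 0.121

The binomial likelihood is conjugate to the Beta prior: with 3 successes and 28 failures, the posterior is Beta(1+3, 1+28) = Beta(4, 29).
E[θ | data] = 4/(4+29) = 0.121.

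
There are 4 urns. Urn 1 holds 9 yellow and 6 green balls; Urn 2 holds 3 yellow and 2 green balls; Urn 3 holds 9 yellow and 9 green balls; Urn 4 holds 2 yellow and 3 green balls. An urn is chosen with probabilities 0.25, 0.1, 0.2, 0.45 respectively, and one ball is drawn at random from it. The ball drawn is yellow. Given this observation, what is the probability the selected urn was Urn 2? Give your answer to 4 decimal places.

Tabulate prior·likelihood by source: [1] prior 0.25, lik 0.6, product 0.1500; [2] prior 0.1, lik 0.6, product 0.06000; [3] prior 0.2, lik 0.5, product 0.1000; [4] prior 0.45, lik 0.4, product 0.1800.
Normalizing constant = 0.49000; the posterior for Urn 2 is its product over the sum, 0.06000/0.49000 = 0.1224.

Posterior probability ≈ 0.1224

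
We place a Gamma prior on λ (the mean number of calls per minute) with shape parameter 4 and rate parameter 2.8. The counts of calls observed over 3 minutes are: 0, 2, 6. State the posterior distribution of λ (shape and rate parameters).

The Poisson likelihood adds the total count to the shape and the number of exposure periods to the rate. Here ∑xᵢ = 8 and n = 3, so shape 4→12 and rate 2.8→5.8.

Posterior: Gamma(shape=12, rate=5.8)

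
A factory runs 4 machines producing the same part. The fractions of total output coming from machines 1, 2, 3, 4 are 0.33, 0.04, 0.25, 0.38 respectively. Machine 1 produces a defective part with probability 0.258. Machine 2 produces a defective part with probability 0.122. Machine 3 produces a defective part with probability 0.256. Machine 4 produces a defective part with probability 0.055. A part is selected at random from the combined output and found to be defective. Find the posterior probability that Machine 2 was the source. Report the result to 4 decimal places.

Posterior probability ≈ 0.0279

P(defective|M1) = 0.258; P(defective|M2) = 0.122; P(defective|M3) = 0.256; P(defective|M4) = 0.055.
Prior × likelihood for each source: 0.33·0.258=0.08514, 0.04·0.122=0.004880, 0.25·0.256=0.06400, 0.38·0.055=0.02090. Summing gives P(defective) = 0.17492.
P(Machine 2 | defective) = 0.004880 / 0.17492 = 0.0279.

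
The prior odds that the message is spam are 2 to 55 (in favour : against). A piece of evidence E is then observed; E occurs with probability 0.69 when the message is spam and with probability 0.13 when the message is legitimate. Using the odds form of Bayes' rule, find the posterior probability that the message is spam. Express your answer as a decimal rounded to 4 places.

Posterior probability ≈ 0.1618

Prior odds = 2/55 = 0.036364.
Likelihood ratio for E = 0.69/0.13 = 5.3077.
Posterior odds = prior odds × LR = 0.19301.
Posterior probability = odds/(1+odds) = 0.19301/1.1930 = 0.1618.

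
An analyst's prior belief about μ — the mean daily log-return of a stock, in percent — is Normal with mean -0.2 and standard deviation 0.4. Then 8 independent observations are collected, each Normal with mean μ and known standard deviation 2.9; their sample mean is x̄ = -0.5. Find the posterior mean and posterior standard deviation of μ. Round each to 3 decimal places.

Posterior mean ≈ -0.240; posterior SD ≈ 0.373

Prior precision 1/τ₀² = 1/0.4² = 6.25000; data precision n/σ² = 8/2.9² = 0.951249.
Posterior precision = 6.25000 + 0.951249 = 7.20125, giving posterior SD = 1/√7.20125 = 0.373.
Posterior mean = (6.25000·-0.2 + 0.951249·-0.5) / 7.20125 = -0.240.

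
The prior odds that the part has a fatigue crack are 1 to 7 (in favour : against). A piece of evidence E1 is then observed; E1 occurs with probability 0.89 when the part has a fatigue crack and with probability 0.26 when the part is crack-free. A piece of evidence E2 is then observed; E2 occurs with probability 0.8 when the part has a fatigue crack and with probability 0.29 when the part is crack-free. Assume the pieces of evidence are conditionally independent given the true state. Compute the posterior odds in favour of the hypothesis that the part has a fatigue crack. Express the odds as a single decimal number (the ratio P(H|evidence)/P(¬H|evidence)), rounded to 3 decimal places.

Posterior odds ≈ 1.349

Prior odds = 1/7 = 0.14286. In log-odds, ln(0.14286) = -1.9459.
Add log likelihood ratios: ln(3.4231) + ln(2.7586) = 2.2453.
Posterior log-odds = 0.29936, so posterior odds = exp(0.29936) = 1.3490.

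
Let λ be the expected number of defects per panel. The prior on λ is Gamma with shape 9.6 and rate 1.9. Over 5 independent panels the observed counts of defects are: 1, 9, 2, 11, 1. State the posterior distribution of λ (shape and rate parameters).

Posterior: Gamma(shape=33.6, rate=6.9)

The Poisson likelihood adds the total count to the shape and the number of exposure periods to the rate. Here ∑xᵢ = 24 and n = 5, so shape 9.6→33.6 and rate 1.9→6.9.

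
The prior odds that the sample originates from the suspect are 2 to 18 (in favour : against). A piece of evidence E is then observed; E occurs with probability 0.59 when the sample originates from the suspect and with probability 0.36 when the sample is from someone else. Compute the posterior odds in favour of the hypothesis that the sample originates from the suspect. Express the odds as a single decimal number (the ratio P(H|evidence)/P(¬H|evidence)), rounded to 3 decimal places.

Posterior odds ≈ 0.182

Prior odds = 2/18 = 0.11111.
Likelihood ratio for E = 0.59/0.36 = 1.6389.
Posterior odds = prior odds × LR = 0.18210.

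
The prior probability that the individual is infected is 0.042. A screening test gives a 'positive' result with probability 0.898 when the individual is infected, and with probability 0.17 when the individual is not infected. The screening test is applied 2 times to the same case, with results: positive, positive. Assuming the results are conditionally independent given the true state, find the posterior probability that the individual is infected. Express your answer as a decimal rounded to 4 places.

With H the event that the individual is infected, the joint likelihood of the observed sequence is P(data|H) = 0.898·0.898 = 0.80640 and P(data|¬H) = 0.17·0.17 = 0.028900.
Bayes: P(H|data) = 0.042·0.80640 / (0.042·0.80640 + 0.958·0.028900) = 0.033869/0.061555 = 0.5502.

Posterior P(H) ≈ 0.5502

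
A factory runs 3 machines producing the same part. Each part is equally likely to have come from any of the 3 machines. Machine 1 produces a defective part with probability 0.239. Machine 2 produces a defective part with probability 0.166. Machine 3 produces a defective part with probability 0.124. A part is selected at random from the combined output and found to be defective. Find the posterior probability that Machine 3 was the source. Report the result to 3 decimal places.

Posterior probability ≈ 0.234

P(defective|M1) = 0.239; P(defective|M2) = 0.166; P(defective|M3) = 0.124.
Prior × likelihood for each source: 0.333333·0.239=0.07967, 0.333333·0.166=0.05533, 0.333333·0.124=0.04133. Summing gives P(defective) = 0.17633.
P(Machine 3 | defective) = 0.04133 / 0.17633 = 0.234.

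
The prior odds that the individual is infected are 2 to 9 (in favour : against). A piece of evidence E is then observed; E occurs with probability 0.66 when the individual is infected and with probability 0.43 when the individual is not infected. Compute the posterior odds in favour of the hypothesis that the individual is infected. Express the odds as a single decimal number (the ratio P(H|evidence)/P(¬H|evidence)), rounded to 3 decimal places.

Posterior odds ≈ 0.341

Prior odds = 2/9 = 0.22222.
Likelihood ratio for E = 0.66/0.43 = 1.5349.
Posterior odds = prior odds × LR = 0.34109.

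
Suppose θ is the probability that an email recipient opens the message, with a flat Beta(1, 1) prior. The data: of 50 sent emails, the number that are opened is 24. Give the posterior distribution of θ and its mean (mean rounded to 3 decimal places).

Posterior: Beta(25, 27); mean ≈ 0.481

The binomial likelihood is conjugate to the Beta prior: with 24 successes and 26 failures, the posterior is Beta(1+24, 1+26) = Beta(25, 27).
Posterior mean = α/(α+β) = 25/52 = 0.481.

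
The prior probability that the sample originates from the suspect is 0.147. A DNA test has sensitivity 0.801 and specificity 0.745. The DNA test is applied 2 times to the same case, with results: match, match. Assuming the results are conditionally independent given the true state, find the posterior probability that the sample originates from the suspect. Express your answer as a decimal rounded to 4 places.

Posterior P(H) ≈ 0.6297

With H the event that the sample originates from the suspect, the joint likelihood of the observed sequence is P(data|H) = 0.801·0.801 = 0.64160 and P(data|¬H) = 0.255·0.255 = 0.065025.
Bayes: P(H|data) = 0.147·0.64160 / (0.147·0.64160 + 0.853·0.065025) = 0.094315/0.14978 = 0.6297.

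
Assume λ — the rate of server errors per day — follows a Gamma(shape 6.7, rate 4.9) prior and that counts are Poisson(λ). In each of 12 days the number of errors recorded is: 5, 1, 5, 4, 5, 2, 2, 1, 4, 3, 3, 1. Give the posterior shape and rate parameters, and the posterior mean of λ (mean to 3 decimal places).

Posterior: Gamma(shape=42.7, rate=16.9); mean ≈ 2.527

Total count ∑xᵢ = 36 over n = 12 days.
Gamma is conjugate to the Poisson likelihood: posterior is Gamma(shape = 6.7+36 = 42.7, rate = 4.9+12 = 16.9).
E[λ | data] = 42.7/16.9 = 2.527.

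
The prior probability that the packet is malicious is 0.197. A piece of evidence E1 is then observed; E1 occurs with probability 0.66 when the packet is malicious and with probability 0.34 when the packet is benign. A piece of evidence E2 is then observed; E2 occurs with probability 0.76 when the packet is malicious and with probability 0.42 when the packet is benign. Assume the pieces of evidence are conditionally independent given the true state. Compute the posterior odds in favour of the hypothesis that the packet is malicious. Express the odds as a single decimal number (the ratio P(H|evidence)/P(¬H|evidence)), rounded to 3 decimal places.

Posterior odds ≈ 0.862

Prior odds = 0.197/(1−0.197) = 0.24533. In log-odds, ln(0.24533) = -1.4052.
Add log likelihood ratios: ln(1.9412) + ln(1.8095) = 1.2564.
Posterior log-odds = -0.14879, so posterior odds = exp(-0.14879) = 0.86175.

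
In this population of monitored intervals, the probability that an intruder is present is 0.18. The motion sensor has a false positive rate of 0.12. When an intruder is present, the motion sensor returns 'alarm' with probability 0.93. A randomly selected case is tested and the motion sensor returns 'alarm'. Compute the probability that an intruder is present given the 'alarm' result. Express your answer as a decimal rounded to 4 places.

P(H | E) ≈ 0.6298

Let H be the event that an intruder is present. P(H) = 0.18, so P(¬H) = 0.82. With E the 'alarm' result, P(E|H) = 0.93 and P(E|¬H) = 0.12.
P(E) = 0.93·0.18 + 0.12·0.82 = 0.16740 + 0.098400 = 0.26580.
By Bayes' theorem, P(H|E) = 0.16740 / 0.26580 = 0.6298.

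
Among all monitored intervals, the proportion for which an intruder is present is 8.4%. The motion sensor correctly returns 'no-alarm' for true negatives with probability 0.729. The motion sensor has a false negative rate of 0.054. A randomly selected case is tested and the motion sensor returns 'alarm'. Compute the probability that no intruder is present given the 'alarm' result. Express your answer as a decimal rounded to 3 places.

Let H be the event that an intruder is present. P(H) = 0.084, so P(¬H) = 0.916. With E the 'alarm' result, P(E|H) = 0.946 and P(E|¬H) = 0.271.
P(E) = 0.946·0.084 + 0.271·0.916 = 0.079464 + 0.24824 = 0.32770.
By Bayes' theorem, P(H|E) = 0.079464 / 0.32770 = 0.242. Hence P(¬H|E) = 1 − 0.242 = 0.758.

P(¬H | E) ≈ 0.758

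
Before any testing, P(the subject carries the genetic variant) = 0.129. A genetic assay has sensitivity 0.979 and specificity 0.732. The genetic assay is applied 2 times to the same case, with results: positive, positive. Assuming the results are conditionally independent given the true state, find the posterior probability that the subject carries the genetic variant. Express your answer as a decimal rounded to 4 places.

Let H be the event that the subject carries the genetic variant; start with P(H) = 0.129. P('positive'|H) = 0.979, P('positive'|¬H) = 0.268.
Update on result 1 ('positive'): P(H) ← 0.979·0.1290 / (0.979·0.1290 + 0.268·0.8710) = 0.12629/0.35972 = 0.3511.
Update on result 2 ('positive'): P(H) ← 0.979·0.3511 / (0.979·0.3511 + 0.268·0.6489) = 0.34371/0.51762 = 0.6640.

Posterior P(H) ≈ 0.6640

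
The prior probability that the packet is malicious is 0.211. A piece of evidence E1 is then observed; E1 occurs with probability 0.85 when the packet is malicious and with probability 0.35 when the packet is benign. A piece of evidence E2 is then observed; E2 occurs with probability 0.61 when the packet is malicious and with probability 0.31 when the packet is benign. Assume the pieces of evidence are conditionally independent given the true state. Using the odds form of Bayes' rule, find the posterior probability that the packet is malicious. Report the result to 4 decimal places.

Prior odds = 0.211/(1−0.211) = 0.26743.
Likelihood ratio for E1 = 0.85/0.35 = 2.4286.
Likelihood ratio for E2 = 0.61/0.31 = 1.9677.
Posterior odds = prior odds × LR₁ × LR₂ = 1.2780.
Posterior probability = odds/(1+odds) = 1.2780/2.2780 = 0.5610.

Posterior probability ≈ 0.5610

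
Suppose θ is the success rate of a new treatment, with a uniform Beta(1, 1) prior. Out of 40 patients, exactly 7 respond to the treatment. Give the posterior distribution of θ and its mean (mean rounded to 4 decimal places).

The binomial likelihood is conjugate to the Beta prior: with 7 successes and 33 failures, the posterior is Beta(1+7, 1+33) = Beta(8, 34).
E[θ | data] = 8/(8+34) = 0.1905.

Posterior: Beta(8, 34); mean ≈ 0.1905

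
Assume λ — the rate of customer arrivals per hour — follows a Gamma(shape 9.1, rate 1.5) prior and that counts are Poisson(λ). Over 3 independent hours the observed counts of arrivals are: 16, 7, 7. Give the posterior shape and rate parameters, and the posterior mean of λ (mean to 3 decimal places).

The Poisson likelihood adds the total count to the shape and the number of exposure periods to the rate. Here ∑xᵢ = 30 and n = 3, so shape 9.1→39.1 and rate 1.5→4.5.
Posterior mean = shape/rate = 39.1/4.5 = 8.689.

Posterior: Gamma(shape=39.1, rate=4.5); mean ≈ 8.689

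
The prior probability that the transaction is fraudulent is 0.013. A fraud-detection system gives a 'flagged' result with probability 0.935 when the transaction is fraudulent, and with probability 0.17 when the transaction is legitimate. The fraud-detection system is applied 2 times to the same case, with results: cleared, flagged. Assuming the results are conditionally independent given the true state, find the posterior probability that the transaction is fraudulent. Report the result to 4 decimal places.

Posterior P(H) ≈ 0.0056

With H the event that the transaction is fraudulent, the joint likelihood of the observed sequence is P(data|H) = 0.065·0.935 = 0.060775 and P(data|¬H) = 0.83·0.17 = 0.14110.
Bayes: P(H|data) = 0.013·0.060775 / (0.013·0.060775 + 0.987·0.14110) = 0.00079008/0.14006 = 0.0056.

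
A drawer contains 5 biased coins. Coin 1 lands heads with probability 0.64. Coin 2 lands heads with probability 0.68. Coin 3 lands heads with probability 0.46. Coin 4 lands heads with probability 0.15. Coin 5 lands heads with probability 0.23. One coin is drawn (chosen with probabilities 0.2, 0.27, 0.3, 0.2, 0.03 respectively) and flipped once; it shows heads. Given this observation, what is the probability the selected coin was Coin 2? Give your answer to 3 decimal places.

Posterior probability ≈ 0.377

Tabulate prior·likelihood by source: [1] prior 0.2, lik 0.64, product 0.1280; [2] prior 0.27, lik 0.68, product 0.1836; [3] prior 0.3, lik 0.46, product 0.1380; [4] prior 0.2, lik 0.15, product 0.03000; [5] prior 0.03, lik 0.23, product 0.006900.
Normalizing constant = 0.48650; the posterior for Coin 2 is its product over the sum, 0.1836/0.48650 = 0.377.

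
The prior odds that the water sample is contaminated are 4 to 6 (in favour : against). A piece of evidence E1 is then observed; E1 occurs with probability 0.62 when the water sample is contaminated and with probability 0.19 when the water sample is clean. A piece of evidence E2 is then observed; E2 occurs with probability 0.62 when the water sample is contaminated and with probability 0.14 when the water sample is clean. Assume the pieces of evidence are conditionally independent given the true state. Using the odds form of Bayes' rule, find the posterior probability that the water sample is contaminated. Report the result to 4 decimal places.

Prior odds = 4/6 = 0.66667.
Likelihood ratio for E1 = 0.62/0.19 = 3.2632.
Likelihood ratio for E2 = 0.62/0.14 = 4.4286.
Posterior odds = prior odds × LR₁ × LR₂ = 9.6341.
Posterior probability = odds/(1+odds) = 9.6341/10.634 = 0.9060.

Posterior probability ≈ 0.9060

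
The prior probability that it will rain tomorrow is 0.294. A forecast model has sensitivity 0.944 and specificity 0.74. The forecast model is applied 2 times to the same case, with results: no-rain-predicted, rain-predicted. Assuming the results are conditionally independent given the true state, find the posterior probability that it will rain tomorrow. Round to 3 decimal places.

Let H be the event that it will rain tomorrow; start with P(H) = 0.294. P('rain-predicted'|H) = 0.944, P('rain-predicted'|¬H) = 0.26.
Update on result 1 ('no-rain-predicted'): P(H) ← 0.056·0.2940 / (0.056·0.2940 + 0.74·0.7060) = 0.016464/0.53890 = 0.0306.
Update on result 2 ('rain-predicted'): P(H) ← 0.944·0.0306 / (0.944·0.0306 + 0.26·0.9694) = 0.028840/0.28090 = 0.1027.

Posterior P(H) ≈ 0.103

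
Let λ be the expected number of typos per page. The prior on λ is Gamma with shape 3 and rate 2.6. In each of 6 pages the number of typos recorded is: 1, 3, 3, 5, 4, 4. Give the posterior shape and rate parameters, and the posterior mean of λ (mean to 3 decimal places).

Posterior: Gamma(shape=23, rate=8.6); mean ≈ 2.674

Total count ∑xᵢ = 20 over n = 6 pages.
Gamma is conjugate to the Poisson likelihood: posterior is Gamma(shape = 3+20 = 23, rate = 2.6+6 = 8.6).
E[λ | data] = 23/8.6 = 2.674.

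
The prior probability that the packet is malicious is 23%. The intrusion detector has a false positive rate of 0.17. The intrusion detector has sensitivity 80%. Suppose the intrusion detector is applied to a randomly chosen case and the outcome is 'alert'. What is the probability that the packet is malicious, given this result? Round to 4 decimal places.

Let H be the event that the packet is malicious. P(H) = 0.23, so P(¬H) = 0.77. With E the 'alert' result, P(E|H) = 0.8 and P(E|¬H) = 0.17.
P(E) = 0.8·0.23 + 0.17·0.77 = 0.18400 + 0.13090 = 0.31490.
By Bayes' theorem, P(H|E) = 0.18400 / 0.31490 = 0.5843.

P(H | E) ≈ 0.5843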